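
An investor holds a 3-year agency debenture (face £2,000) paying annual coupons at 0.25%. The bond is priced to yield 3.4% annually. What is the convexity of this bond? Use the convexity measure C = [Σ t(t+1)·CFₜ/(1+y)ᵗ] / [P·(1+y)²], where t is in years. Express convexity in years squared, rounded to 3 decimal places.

With y = 0.034:
  t   CF        PV=CF/(1+0.034)^t    t·PV        t(t+1)·PV
  1         5.00         4.8356         4.8356           9.6712
  2         5.00         4.6766         9.3532          28.0595
  3     2,005.00     1,813.6470     5,440.9410      21,763.7639
  Σ                  1,823.1592     5,455.1297      21,801.4946
P = 1,823.1592.
Convexity = Σ t(t+1)·PV / [P·(1+y)²] = 21,801.4946 / (1,823.1592 × 1.069156) = 11.18460.

11.185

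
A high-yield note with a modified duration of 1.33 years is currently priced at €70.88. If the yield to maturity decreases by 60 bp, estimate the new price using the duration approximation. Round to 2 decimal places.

€71.45

Duration approximation: ΔP/P ≈ -D_mod · Δy = -1.33 × (-0.006) = +0.007980.
New price ≈ 70.88 × (1 + 0.007980) = 71.4456224.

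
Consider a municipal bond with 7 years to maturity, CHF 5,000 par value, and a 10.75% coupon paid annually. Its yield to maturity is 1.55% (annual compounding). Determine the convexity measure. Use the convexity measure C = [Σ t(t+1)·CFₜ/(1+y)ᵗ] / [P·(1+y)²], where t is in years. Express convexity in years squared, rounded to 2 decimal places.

40.39

With y = 0.0155:
  t   CF        PV=CF/(1+0.0155)^t    t·PV        t(t+1)·PV
  1       537.50       529.2959       529.2959       1,058.5918
  2       537.50       521.2170     1,042.4341       3,127.3023
  3       537.50       513.2615     1,539.7845       6,159.1380
  4       537.50       505.4274     2,021.7095      10,108.5474
  5       537.50       497.7128     2,488.5641      14,931.3847
  6       537.50       490.1160     2,940.6961      20,584.8730
  7     5,537.50     4,972.2648    34,805.8533     278,446.8262
  Σ                  8,029.2954    45,368.3375     334,416.6634
P = 8,029.2954.
Convexity = Σ t(t+1)·PV / [P·(1+y)²] = 334,416.6634 / (8,029.2954 × 1.031240) = 40.38784.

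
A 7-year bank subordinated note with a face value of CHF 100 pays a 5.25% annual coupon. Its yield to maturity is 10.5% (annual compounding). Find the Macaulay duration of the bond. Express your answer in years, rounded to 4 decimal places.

5.8593 years

Periodic yield y = 0.105. Discount each cash flow and weight by its year:
  t   CF        PV=CF/(1+0.105)^t    t·PV
  1         5.25         4.7511         4.7511
  2         5.25         4.2997         8.5993
  3         5.25         3.8911        11.6733
  4         5.25         3.5214        14.0854
  5         5.25         3.1867        15.9337
  6         5.25         2.8839        17.3036
  7       105.25        52.3222       366.2555
  Σ                     74.8562       438.6021
Price P = Σ PV = 74.8562.
Macaulay duration = Σ(t·PV) / P = 438.6021 / 74.8562 = 5.85927 years.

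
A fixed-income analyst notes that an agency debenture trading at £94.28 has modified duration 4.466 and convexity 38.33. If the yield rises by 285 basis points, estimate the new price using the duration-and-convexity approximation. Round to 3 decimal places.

£83.748

Duration effect: -D_mod·Δy = -4.466 × (+0.0285) = -0.127281
Convexity effect: ½·C·(Δy)² = 0.5 × 38.33 × (0.0285)² = +0.01556677125
ΔP/P ≈ -0.127281 + 0.01556677125 = -0.11171422875
New price ≈ 94.28 × (1 - 0.11171422875) = 83.74758251345.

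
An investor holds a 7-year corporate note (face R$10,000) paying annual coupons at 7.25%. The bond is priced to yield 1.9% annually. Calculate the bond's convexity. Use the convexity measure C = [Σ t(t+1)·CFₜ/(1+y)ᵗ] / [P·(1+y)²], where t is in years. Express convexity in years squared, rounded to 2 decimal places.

With y = 0.019:
  t   CF        PV=CF/(1+0.019)^t    t·PV        t(t+1)·PV
  1       725.00       711.4818       711.4818       1,422.9637
  2       725.00       698.2157     1,396.4315       4,189.2945
  3       725.00       685.1970     2,055.5910       8,222.3640
  4       725.00       672.4210     2,689.6840      13,448.4201
  5       725.00       659.8832     3,299.4161      19,796.4967
  6       725.00       647.5792     3,885.4753      27,198.3271
  7    10,725.00     9,401.0857    65,807.6001     526,460.8005
  Σ                 13,475.8638    79,845.6798     600,738.6666
P = 13,475.8638.
Convexity = Σ t(t+1)·PV / [P·(1+y)²] = 600,738.6666 / (13,475.8638 × 1.038361) = 42.93195.

42.93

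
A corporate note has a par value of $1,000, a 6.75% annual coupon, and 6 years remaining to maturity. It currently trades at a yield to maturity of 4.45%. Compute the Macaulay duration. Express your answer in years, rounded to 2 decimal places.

5.18 years

Periodic yield y = 0.0445. Discount each cash flow and weight by its year:
  t   CF        PV=CF/(1+0.0445)^t    t·PV
  1        67.50        64.6242        64.6242
  2        67.50        61.8710       123.7419
  3        67.50        59.2350       177.7050
  4        67.50        56.7114       226.8454
  5        67.50        54.2952       271.4761
  6     1,067.50       822.0859     4,932.5156
  Σ                  1,118.8227     5,796.9083
Price P = Σ PV = 1,118.8227.
Macaulay duration = Σ(t·PV) / P = 5,796.9083 / 1,118.8227 = 5.18126 years.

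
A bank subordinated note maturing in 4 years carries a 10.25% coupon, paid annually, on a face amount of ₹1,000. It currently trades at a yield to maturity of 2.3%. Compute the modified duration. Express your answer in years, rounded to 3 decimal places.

3.465 years

Periodic yield y = 0.023. First find Macaulay duration:
  t   CF        PV=CF/(1+0.023)^t    t·PV
  1       102.50       100.1955       100.1955
  2       102.50        97.9428       195.8856
  3       102.50        95.7408       287.2223
  4     1,102.50     1,006.6444     4,026.5774
  Σ                  1,300.5235     4,609.8809
P = 1,300.5235; Macaulay duration = 4,609.8809 / 1,300.5235 = 3.54463 years.
Modified duration = D_Mac / (1 + y) = 3.54463 / 1.023 = 3.46494 years.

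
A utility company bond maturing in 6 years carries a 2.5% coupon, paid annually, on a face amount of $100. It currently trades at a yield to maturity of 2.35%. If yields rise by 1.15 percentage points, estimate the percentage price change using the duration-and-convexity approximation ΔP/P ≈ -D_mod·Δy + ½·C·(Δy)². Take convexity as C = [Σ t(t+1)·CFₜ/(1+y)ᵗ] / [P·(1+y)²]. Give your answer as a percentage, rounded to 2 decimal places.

With y = 0.0235:
  t   CF        PV=CF/(1+0.0235)^t    t·PV        t(t+1)·PV
  1         2.50         2.4426         2.4426           4.8852
  2         2.50         2.3865         4.7730          14.3191
  3         2.50         2.3317         6.9952          27.9806
  4         2.50         2.2782         9.1127          45.5637
  5         2.50         2.2259        11.1294          66.7763
  6       102.50        89.1655       534.9929       3,744.9504
  Σ                    100.8304       569.4458       3,904.4753
P = 100.8304; D_Mac = 5.64756 yrs; D_mod = 5.51789 yrs; C = 36.96541.
Duration effect: -5.51789 × (+0.0115) = -0.063456
Convexity effect: 0.5 × 36.96541 × (0.0115)² = +0.0024443
ΔP/P ≈ -0.063456 + 0.0024443 = -0.061011 = -6.1011%.

-6.10%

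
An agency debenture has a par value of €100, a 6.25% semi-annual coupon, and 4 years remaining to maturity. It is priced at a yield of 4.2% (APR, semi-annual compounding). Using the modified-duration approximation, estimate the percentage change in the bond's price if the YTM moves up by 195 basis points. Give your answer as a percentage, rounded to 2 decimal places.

Periodic yield y = 0.021. Modified duration first:
  t   CF        PV=CF/(1+0.021)^t    t·PV
  1        3.125         3.0607         3.0607
  2        3.125         2.9978         5.9955
  3        3.125         2.9361         8.8083
  4        3.125         2.8757        11.5029
  5        3.125         2.8166        14.0829
  6        3.125         2.7586        16.5519
  7        3.125         2.7019        18.9133
  8      103.125        87.3289       698.6313
  Σ                    107.4764       777.5468
P = 107.4764; D_Mac = 7.23458 half-year periods = 3.61729 yrs; D_mod = 3.61729/(1+0.021) = 3.54289 yrs.
ΔP/P ≈ -D_mod · Δy = -3.54289 × (+0.0195) = -0.069086 = -6.9086%.

-6.91%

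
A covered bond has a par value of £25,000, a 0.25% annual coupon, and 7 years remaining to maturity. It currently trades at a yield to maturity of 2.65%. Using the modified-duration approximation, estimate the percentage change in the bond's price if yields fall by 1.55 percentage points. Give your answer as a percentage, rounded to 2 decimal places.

Periodic yield y = 0.0265. Modified duration first:
  t   CF        PV=CF/(1+0.0265)^t    t·PV
  1        62.50        60.8865        60.8865
  2        62.50        59.3147       118.6293
  3        62.50        57.7834       173.3502
  4        62.50        56.2917       225.1667
  5        62.50        54.8385       274.1923
  6        62.50        53.4228       320.5365
  7    25,062.50    20,869.4841   146,086.3889
  Σ                 21,212.0216   147,259.1506
P = 21,212.0216; D_Mac = 6.94225 yrs; D_mod = 6.94225/(1+0.0265) = 6.76303 yrs.
ΔP/P ≈ -D_mod · Δy = -6.76303 × (-0.0155) = +0.104827 = +10.4827%.

+10.48%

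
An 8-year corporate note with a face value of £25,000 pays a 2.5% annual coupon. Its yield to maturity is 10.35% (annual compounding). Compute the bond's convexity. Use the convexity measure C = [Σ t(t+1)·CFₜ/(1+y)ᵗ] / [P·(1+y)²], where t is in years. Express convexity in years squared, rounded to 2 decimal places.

50.46

With y = 0.1035:
  t   CF        PV=CF/(1+0.1035)^t    t·PV        t(t+1)·PV
  1       625.00       566.3797       566.3797       1,132.7594
  2       625.00       513.2575     1,026.5151       3,079.5453
  3       625.00       465.1178     1,395.3535       5,581.4142
  4       625.00       421.4933     1,685.9732       8,429.8658
  5       625.00       381.9604     1,909.8020      11,458.8117
  6       625.00       346.1354     2,076.8123      14,537.6859
  7       625.00       313.6705     2,195.6934      17,565.5471
  8    25,625.00    11,654.2726    93,234.1812     839,107.6307
  Σ                 14,662.2873   104,090.7103     900,893.2602
P = 14,662.2873.
Convexity = Σ t(t+1)·PV / [P·(1+y)²] = 900,893.2602 / (14,662.2873 × 1.217712) = 50.45764.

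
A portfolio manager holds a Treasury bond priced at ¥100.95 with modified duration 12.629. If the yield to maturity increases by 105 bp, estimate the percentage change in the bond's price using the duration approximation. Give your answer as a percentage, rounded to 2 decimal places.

-13.26%

Duration approximation: ΔP/P ≈ -D_mod · Δy = -12.629 × (+0.0105) = -0.1326045.
As a percentage: -13.26045%.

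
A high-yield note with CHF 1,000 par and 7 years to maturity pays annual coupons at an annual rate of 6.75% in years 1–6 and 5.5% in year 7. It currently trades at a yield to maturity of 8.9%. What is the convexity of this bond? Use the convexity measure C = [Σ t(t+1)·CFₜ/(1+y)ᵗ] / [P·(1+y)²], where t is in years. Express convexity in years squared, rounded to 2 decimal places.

With y = 0.089:
  t   CF        PV=CF/(1+0.089)^t    t·PV        t(t+1)·PV
  1        67.50        61.9835        61.9835         123.9669
  2        67.50        56.9178       113.8356         341.5067
  3        67.50        52.2661       156.7983         627.1933
  4        67.50        47.9946       191.9783         959.8917
  5        67.50        44.0722       220.3608       1,322.1649
  6        67.50        40.4703       242.8218       1,699.7529
  7     1,055.00       580.8410     4,065.8873      32,527.0988
  Σ                    884.5455     5,053.6657      37,601.5752
P = 884.5455.
Convexity = Σ t(t+1)·PV / [P·(1+y)²] = 37,601.5752 / (884.5455 × 1.185921) = 35.84513.

35.85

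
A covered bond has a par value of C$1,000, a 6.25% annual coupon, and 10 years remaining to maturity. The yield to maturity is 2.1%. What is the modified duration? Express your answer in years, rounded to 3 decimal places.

Periodic yield y = 0.021. First find Macaulay duration:
  t   CF        PV=CF/(1+0.021)^t    t·PV
  1        62.50        61.2145        61.2145
  2        62.50        59.9554       119.9109
  3        62.50        58.7223       176.1668
  4        62.50        57.5145       230.0578
  5        62.50        56.3315       281.6575
  6        62.50        55.1729       331.0372
  7        62.50        54.0381       378.2665
  8        62.50        52.9266       423.4129
  9        62.50        51.8380       466.5421
  10    1,062.50       863.1207     8,631.2067
  Σ                  1,370.8344    11,099.4729
P = 1,370.8344; Macaulay duration = 11,099.4729 / 1,370.8344 = 8.09687 years.
Modified duration = D_Mac / (1 + y) = 8.09687 / 1.021 = 7.93034 years.

7.930 years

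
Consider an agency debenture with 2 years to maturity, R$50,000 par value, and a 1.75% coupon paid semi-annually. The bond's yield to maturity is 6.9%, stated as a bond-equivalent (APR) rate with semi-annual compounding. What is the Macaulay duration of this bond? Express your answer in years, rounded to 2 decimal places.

1.97 years

Periodic yield y = 0.0345. Discount each cash flow and weight by its period:
  t   CF        PV=CF/(1+0.0345)^t    t·PV
  1       437.50       422.9096       422.9096
  2       437.50       408.8058       817.6116
  3       437.50       395.1724     1,185.5171
  4    50,437.50    44,038.4041   176,153.6163
  Σ                 45,265.2919   178,579.6547
Price P = Σ PV = 45,265.2919.
Macaulay duration = Σ(t·PV) / P = 178,579.6547 / 45,265.2919 = 3.94518 half-year periods.
In years: 3.94518 / 2 = 1.97259 years.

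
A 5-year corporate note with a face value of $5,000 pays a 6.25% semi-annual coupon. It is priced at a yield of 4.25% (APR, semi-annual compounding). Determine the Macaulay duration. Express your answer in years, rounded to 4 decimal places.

Periodic yield y = 0.02125. Discount each cash flow and weight by its period:
  t   CF        PV=CF/(1+0.02125)^t    t·PV
  1       156.25       152.9988       152.9988
  2       156.25       149.8152       299.6304
  3       156.25       146.6979       440.0936
  4       156.25       143.6454       574.5816
  5       156.25       140.6565       703.2823
  6       156.25       137.7297       826.3782
  7       156.25       134.8638       944.0469
  8       156.25       132.0576     1,056.4610
  9       156.25       129.3098     1,163.7881
  10    5,156.25     4,178.4313    41,784.3134
  Σ                  5,446.2060    47,945.5743
Price P = Σ PV = 5,446.2060.
Macaulay duration = Σ(t·PV) / P = 47,945.5743 / 5,446.2060 = 8.80348 half-year periods.
In years: 8.80348 / 2 = 4.40174 years.

4.4017 years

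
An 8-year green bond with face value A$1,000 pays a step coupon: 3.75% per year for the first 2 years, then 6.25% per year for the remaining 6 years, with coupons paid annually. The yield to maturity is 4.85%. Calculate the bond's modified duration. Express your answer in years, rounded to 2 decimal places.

6.52 years

Periodic yield y = 0.0485. First find Macaulay duration:
  t   CF        PV=CF/(1+0.0485)^t    t·PV
  1        37.50        35.7654        35.7654
  2        37.50        34.1110        68.2220
  3        62.50        54.2219       162.6657
  4        62.50        51.7138       206.8551
  5        62.50        49.3217       246.6084
  6        62.50        47.0402       282.2414
  7        62.50        44.8643       314.0502
  8     1,062.50       727.4137     5,819.3094
  Σ                  1,044.4519     7,135.7175
P = 1,044.4519; Macaulay duration = 7,135.7175 / 1,044.4519 = 6.83202 years.
Modified duration = D_Mac / (1 + y) = 6.83202 / 1.0485 = 6.51600 years.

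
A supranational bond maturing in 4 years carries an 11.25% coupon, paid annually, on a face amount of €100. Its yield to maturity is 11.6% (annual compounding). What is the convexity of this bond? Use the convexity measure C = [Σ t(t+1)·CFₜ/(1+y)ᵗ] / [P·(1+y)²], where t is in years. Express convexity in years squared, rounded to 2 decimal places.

With y = 0.116:
  t   CF        PV=CF/(1+0.116)^t    t·PV        t(t+1)·PV
  1        11.25        10.0806        10.0806          20.1613
  2        11.25         9.0328        18.0657          54.1970
  3        11.25         8.0939        24.2818          97.1273
  4       111.25        71.7205       286.8820       1,434.4098
  Σ                     98.9279       339.3101       1,605.8954
P = 98.9279.
Convexity = Σ t(t+1)·PV / [P·(1+y)²] = 1,605.8954 / (98.9279 × 1.245456) = 13.03377.

13.03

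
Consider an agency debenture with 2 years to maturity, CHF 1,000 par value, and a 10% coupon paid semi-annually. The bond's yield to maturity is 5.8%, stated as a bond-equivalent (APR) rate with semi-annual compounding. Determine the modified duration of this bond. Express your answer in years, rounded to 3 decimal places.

1.815 years

Periodic yield y = 0.029. First find Macaulay duration:
  t   CF        PV=CF/(1+0.029)^t    t·PV
  1        50.00        48.5909        48.5909
  2        50.00        47.2214        94.4429
  3        50.00        45.8906       137.6718
  4     1,050.00       936.5432     3,746.1727
  Σ                  1,078.2461     4,026.8783
P = 1,078.2461; Macaulay duration = 4,026.8783 / 1,078.2461 = 3.73466 half-year periods = 1.86733 years.
Modified duration = D_Mac / (1 + y) = 1.86733 / 1.029 = 1.81470 years.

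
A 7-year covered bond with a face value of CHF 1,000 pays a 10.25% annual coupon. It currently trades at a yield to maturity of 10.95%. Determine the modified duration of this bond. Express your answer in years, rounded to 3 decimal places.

Periodic yield y = 0.1095. First find Macaulay duration:
  t   CF        PV=CF/(1+0.1095)^t    t·PV
  1       102.50        92.3840        92.3840
  2       102.50        83.2663       166.5326
  3       102.50        75.0485       225.1455
  4       102.50        67.6417       270.5669
  5       102.50        60.9659       304.8297
  6       102.50        54.9490       329.6942
  7     1,102.50       532.7058     3,728.9408
  Σ                    966.9613     5,118.0936
P = 966.9613; Macaulay duration = 5,118.0936 / 966.9613 = 5.29297 years.
Modified duration = D_Mac / (1 + y) = 5.29297 / 1.1095 = 4.77059 years.

4.771 years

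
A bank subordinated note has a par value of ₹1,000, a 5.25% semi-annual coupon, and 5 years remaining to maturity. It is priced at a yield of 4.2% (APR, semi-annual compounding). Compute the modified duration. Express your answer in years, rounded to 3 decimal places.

Periodic yield y = 0.021. First find Macaulay duration:
  t   CF        PV=CF/(1+0.021)^t    t·PV
  1        26.25        25.7101        25.7101
  2        26.25        25.1813        50.3626
  3        26.25        24.6634        73.9901
  4        26.25        24.1561        96.6243
  5        26.25        23.6592       118.2961
  6        26.25        23.1726       139.0356
  7        26.25        22.6960       158.8719
  8        26.25        22.2292       177.8334
  9        26.25        21.7720       195.9477
  10    1,026.25       833.6730     8,336.7302
  Σ                  1,046.9128     9,373.4020
P = 1,046.9128; Macaulay duration = 9,373.4020 / 1,046.9128 = 8.95337 half-year periods = 4.47669 years.
Modified duration = D_Mac / (1 + y) = 4.47669 / 1.021 = 4.38461 years.

4.385 years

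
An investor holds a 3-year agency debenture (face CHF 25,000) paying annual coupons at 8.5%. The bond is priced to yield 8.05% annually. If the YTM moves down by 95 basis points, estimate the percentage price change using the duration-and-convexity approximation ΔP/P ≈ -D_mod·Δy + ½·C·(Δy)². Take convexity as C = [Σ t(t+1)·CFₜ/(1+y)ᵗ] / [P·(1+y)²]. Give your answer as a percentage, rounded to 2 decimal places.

+2.48%

With y = 0.0805:
  t   CF        PV=CF/(1+0.0805)^t    t·PV        t(t+1)·PV
  1     2,125.00     1,966.6821     1,966.6821       3,933.3642
  2     2,125.00     1,820.1593     3,640.3185      10,920.9556
  3    27,125.00    21,502.8207    64,508.4620     258,033.8482
  Σ                 25,289.6620    70,115.4627     272,888.1680
P = 25,289.6620; D_Mac = 2.77250 yrs; D_mod = 2.56594 yrs; C = 9.24256.
Duration effect: -2.56594 × (-0.0095) = +0.024376
Convexity effect: 0.5 × 9.24256 × (-0.0095)² = +0.0004171
ΔP/P ≈ +0.024376 + 0.0004171 = +0.024793 = +2.4793%.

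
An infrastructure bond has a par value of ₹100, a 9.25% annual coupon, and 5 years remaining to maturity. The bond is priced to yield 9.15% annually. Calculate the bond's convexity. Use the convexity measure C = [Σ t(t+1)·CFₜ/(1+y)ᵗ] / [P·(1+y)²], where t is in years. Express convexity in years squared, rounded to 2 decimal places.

With y = 0.0915:
  t   CF        PV=CF/(1+0.0915)^t    t·PV        t(t+1)·PV
  1         9.25         8.4746         8.4746          16.9492
  2         9.25         7.7642        15.5283          46.5849
  3         9.25         7.1133        21.3399          85.3595
  4         9.25         6.5170        26.0679         130.3397
  5       109.25        70.5184       352.5922       2,115.5534
  Σ                    100.3875       424.0029       2,394.7867
P = 100.3875.
Convexity = Σ t(t+1)·PV / [P·(1+y)²] = 2,394.7867 / (100.3875 × 1.191372) = 20.02350.

20.02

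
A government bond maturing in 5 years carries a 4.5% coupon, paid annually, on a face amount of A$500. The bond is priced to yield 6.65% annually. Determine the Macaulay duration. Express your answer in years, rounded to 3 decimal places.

Periodic yield y = 0.0665. Discount each cash flow and weight by its year:
  t   CF        PV=CF/(1+0.0665)^t    t·PV
  1        22.50        21.0970        21.0970
  2        22.50        19.7816        39.5631
  3        22.50        18.5481        55.6444
  4        22.50        17.3916        69.5663
  5       522.50       378.6884     1,893.4420
  Σ                    455.5067     2,079.3129
Price P = Σ PV = 455.5067.
Macaulay duration = Σ(t·PV) / P = 2,079.3129 / 455.5067 = 4.56483 years.

4.565 years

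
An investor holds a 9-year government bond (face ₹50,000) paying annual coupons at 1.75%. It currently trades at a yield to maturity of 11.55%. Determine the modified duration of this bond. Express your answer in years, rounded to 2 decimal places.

7.21 years

Periodic yield y = 0.1155. First find Macaulay duration:
  t   CF        PV=CF/(1+0.1155)^t    t·PV
  1       875.00       784.4016       784.4016
  2       875.00       703.1839     1,406.3678
  3       875.00       630.3755     1,891.1265
  4       875.00       565.1058     2,260.4231
  5       875.00       506.5942     2,532.9708
  6       875.00       454.1409     2,724.8453
  7       875.00       407.1187     2,849.8308
  8       875.00       364.9652     2,919.7216
  9    50,875.00    19,022.9668   171,206.7015
  Σ                 23,438.8525   188,576.3890
P = 23,438.8525; Macaulay duration = 188,576.3890 / 23,438.8525 = 8.04546 years.
Modified duration = D_Mac / (1 + y) = 8.04546 / 1.1155 = 7.21243 years.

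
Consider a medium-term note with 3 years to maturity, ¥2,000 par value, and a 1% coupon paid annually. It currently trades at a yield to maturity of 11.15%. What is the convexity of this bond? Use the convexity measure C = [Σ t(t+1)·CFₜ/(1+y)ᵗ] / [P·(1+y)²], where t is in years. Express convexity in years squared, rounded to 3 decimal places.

9.564

With y = 0.1115:
  t   CF        PV=CF/(1+0.1115)^t    t·PV        t(t+1)·PV
  1        20.00        17.9937        17.9937          35.9874
  2        20.00        16.1887        32.3773          97.1320
  3     2,020.00     1,471.0349     4,413.1046      17,652.4185
  Σ                  1,505.2172     4,463.4757      17,785.5379
P = 1,505.2172.
Convexity = Σ t(t+1)·PV / [P·(1+y)²] = 17,785.5379 / (1,505.2172 × 1.235432) = 9.56421.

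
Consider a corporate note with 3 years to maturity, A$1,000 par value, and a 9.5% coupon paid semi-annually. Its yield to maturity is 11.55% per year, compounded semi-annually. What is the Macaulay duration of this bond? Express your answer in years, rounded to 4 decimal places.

2.6700 years

Periodic yield y = 0.05775. Discount each cash flow and weight by its period:
  t   CF        PV=CF/(1+0.05775)^t    t·PV
  1        47.50        44.9066        44.9066
  2        47.50        42.4549        84.9097
  3        47.50        40.1370       120.4109
  4        47.50        37.9456       151.7824
  5        47.50        35.8739       179.3694
  6     1,047.50       747.9212     4,487.5270
  Σ                    949.2391     5,068.9062
Price P = Σ PV = 949.2391.
Macaulay duration = Σ(t·PV) / P = 5,068.9062 / 949.2391 = 5.33997 half-year periods.
In years: 5.33997 / 2 = 2.66998 years.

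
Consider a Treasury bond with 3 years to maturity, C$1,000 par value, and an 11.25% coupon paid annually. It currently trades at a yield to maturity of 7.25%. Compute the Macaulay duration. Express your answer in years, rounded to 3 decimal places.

2.722 years

Periodic yield y = 0.0725. Discount each cash flow and weight by its year:
  t   CF        PV=CF/(1+0.0725)^t    t·PV
  1       112.50       104.8951       104.8951
  2       112.50        97.8043       195.6086
  3     1,112.50       901.7956     2,705.3868
  Σ                  1,104.4950     3,005.8905
Price P = Σ PV = 1,104.4950.
Macaulay duration = Σ(t·PV) / P = 3,005.8905 / 1,104.4950 = 2.72151 years.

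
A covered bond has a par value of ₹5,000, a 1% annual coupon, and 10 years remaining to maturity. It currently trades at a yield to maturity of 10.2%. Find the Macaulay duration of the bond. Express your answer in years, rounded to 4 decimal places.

Periodic yield y = 0.102. Discount each cash flow and weight by its year:
  t   CF        PV=CF/(1+0.102)^t    t·PV
  1        50.00        45.3721        45.3721
  2        50.00        41.1725        82.3449
  3        50.00        37.3616       112.0847
  4        50.00        33.9034       135.6137
  5        50.00        30.7654       153.8268
  6        50.00        27.9178       167.5065
  7        50.00        25.3337       177.3360
  8        50.00        22.9889       183.9108
  9        50.00        20.8610       187.7492
  10    5,050.00     1,911.9452    19,119.4517
  Σ                  2,197.6214    20,365.1964
Price P = Σ PV = 2,197.6214.
Macaulay duration = Σ(t·PV) / P = 20,365.1964 / 2,197.6214 = 9.26693 years.

9.2669 years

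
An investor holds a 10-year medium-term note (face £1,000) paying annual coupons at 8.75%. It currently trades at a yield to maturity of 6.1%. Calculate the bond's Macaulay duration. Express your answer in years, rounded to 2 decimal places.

Periodic yield y = 0.061. Discount each cash flow and weight by its year:
  t   CF        PV=CF/(1+0.061)^t    t·PV
  1        87.50        82.4694        82.4694
  2        87.50        77.7280       155.4559
  3        87.50        73.2592       219.7775
  4        87.50        69.0473       276.1891
  5        87.50        65.0775       325.3877
  6        87.50        61.3360       368.0163
  7        87.50        57.8097       404.6676
  8        87.50        54.4860       435.8881
  9        87.50        51.3534       462.1810
  10    1,087.50       601.5551     6,015.5512
  Σ                  1,194.1216     8,745.5836
Price P = Σ PV = 1,194.1216.
Macaulay duration = Σ(t·PV) / P = 8,745.5836 / 1,194.1216 = 7.32386 years.

7.32 years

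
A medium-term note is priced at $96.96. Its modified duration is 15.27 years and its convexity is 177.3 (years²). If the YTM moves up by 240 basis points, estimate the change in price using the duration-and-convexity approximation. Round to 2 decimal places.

-$30.58

Duration effect: -D_mod·Δy = -15.27 × (+0.024) = -0.366480
Convexity effect: ½·C·(Δy)² = 0.5 × 177.3 × (0.024)² = +0.0510624
ΔP/P ≈ -0.366480 + 0.0510624 = -0.3154176
ΔP ≈ 96.96 × (-0.3154176) = -30.582890496.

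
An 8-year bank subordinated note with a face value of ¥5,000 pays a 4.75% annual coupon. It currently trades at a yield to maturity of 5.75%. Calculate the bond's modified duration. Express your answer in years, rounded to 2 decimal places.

6.43 years

Periodic yield y = 0.0575. First find Macaulay duration:
  t   CF        PV=CF/(1+0.0575)^t    t·PV
  1       237.50       224.5863       224.5863
  2       237.50       212.3747       424.7495
  3       237.50       200.8272       602.4815
  4       237.50       189.9075       759.6300
  5       237.50       179.5816       897.9078
  6       237.50       169.8171     1,018.9025
  7       237.50       160.5835     1,124.0847
  8     5,237.50     3,348.7369    26,789.8952
  Σ                  4,686.4148    31,842.2374
P = 4,686.4148; Macaulay duration = 31,842.2374 / 4,686.4148 = 6.79458 years.
Modified duration = D_Mac / (1 + y) = 6.79458 / 1.0575 = 6.42514 years.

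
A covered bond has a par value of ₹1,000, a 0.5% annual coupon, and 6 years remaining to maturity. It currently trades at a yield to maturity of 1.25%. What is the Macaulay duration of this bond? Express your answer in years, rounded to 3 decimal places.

Periodic yield y = 0.0125. Discount each cash flow and weight by its year:
  t   CF        PV=CF/(1+0.0125)^t    t·PV
  1         5.00         4.9383         4.9383
  2         5.00         4.8773         9.7546
  3         5.00         4.8171        14.4513
  4         5.00         4.7576        19.0305
  5         5.00         4.6989        23.4944
  6     1,005.00       932.8158     5,596.8945
  Σ                    956.9049     5,668.5636
Price P = Σ PV = 956.9049.
Macaulay duration = Σ(t·PV) / P = 5,668.5636 / 956.9049 = 5.92385 years.

5.924 years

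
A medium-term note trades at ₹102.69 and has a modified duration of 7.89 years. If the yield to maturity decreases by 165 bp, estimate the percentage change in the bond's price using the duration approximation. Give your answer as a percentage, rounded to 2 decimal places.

Duration approximation: ΔP/P ≈ -D_mod · Δy = -7.89 × (-0.0165) = +0.130185.
As a percentage: +13.0185%.

+13.02%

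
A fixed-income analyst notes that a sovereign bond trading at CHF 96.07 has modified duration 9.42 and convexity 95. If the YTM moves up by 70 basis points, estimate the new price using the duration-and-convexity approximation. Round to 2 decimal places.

Duration effect: -D_mod·Δy = -9.42 × (+0.007) = -0.065940
Convexity effect: ½·C·(Δy)² = 0.5 × 95 × (0.007)² = +0.0023275
ΔP/P ≈ -0.065940 + 0.0023275 = -0.0636125
New price ≈ 96.07 × (1 - 0.0636125) = 89.958747125.

CHF 89.96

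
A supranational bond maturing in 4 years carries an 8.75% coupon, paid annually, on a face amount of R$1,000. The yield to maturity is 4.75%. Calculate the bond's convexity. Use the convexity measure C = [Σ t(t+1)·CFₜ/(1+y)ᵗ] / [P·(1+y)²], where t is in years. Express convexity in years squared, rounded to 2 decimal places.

15.65

With y = 0.0475:
  t   CF        PV=CF/(1+0.0475)^t    t·PV        t(t+1)·PV
  1        87.50        83.5322        83.5322         167.0644
  2        87.50        79.7444       159.4887         478.4662
  3        87.50        76.1283       228.3848         913.5392
  4     1,087.50       903.2608     3,613.0430      18,065.2150
  Σ                  1,142.6656     4,084.4488      19,624.2849
P = 1,142.6656.
Convexity = Σ t(t+1)·PV / [P·(1+y)²] = 19,624.2849 / (1,142.6656 × 1.097256) = 15.65188.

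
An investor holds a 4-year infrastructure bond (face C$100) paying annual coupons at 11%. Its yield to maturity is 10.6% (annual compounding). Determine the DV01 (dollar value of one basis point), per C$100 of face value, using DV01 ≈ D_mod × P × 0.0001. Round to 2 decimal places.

C$0.03

Periodic yield y = 0.106.
  t   CF        PV=CF/(1+0.106)^t    t·PV
  1        11.00         9.9458         9.9458
  2        11.00         8.9925        17.9851
  3        11.00         8.1307        24.3921
  4       111.00        74.1827       296.7307
  Σ                    101.2517       349.0536
P = 101.2517; D_Mac = 3.44739 yrs; D_mod = 3.11699 yrs.
DV01 ≈ 3.11699 × 101.2517 × 0.0001 = 0.031560.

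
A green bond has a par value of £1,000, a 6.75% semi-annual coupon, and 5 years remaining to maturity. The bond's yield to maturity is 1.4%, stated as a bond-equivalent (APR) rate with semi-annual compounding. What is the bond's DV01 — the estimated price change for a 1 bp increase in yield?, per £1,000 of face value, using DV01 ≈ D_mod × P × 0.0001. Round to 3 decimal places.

Periodic yield y = 0.007.
  t   CF        PV=CF/(1+0.007)^t    t·PV
  1        33.75        33.5154        33.5154
  2        33.75        33.2824        66.5648
  3        33.75        33.0511        99.1532
  4        33.75        32.8213       131.2852
  5        33.75        32.5932       162.9658
  6        33.75        32.3666       194.1995
  7        33.75        32.1416       224.9912
  8        33.75        31.9182       255.3454
  9        33.75        31.6963       285.2667
  10    1,033.75       964.0972     9,640.9719
  Σ                  1,257.4832    11,094.2591
P = 1,257.4832; D_Mac = 8.82259 half-year periods = 4.41130 yrs; D_mod = 4.38063 yrs.
DV01 ≈ 4.38063 × 1,257.4832 × 0.0001 = 0.550857.

£0.551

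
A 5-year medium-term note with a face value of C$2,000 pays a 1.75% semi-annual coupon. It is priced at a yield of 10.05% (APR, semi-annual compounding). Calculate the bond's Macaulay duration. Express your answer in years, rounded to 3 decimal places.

4.757 years

Periodic yield y = 0.05025. Discount each cash flow and weight by its period:
  t   CF        PV=CF/(1+0.05025)^t    t·PV
  1        17.50        16.6627        16.6627
  2        17.50        15.8655        31.7309
  3        17.50        15.1064        45.3191
  4        17.50        14.3836        57.5344
  5        17.50        13.6954        68.4770
  6        17.50        13.0401        78.2408
  7        17.50        12.4162        86.9135
  8        17.50        11.8222        94.5772
  9        17.50        11.2565       101.3086
  10    2,017.50     1,235.6249    12,356.2487
  Σ                  1,359.8734    12,937.0129
Price P = Σ PV = 1,359.8734.
Macaulay duration = Σ(t·PV) / P = 12,937.0129 / 1,359.8734 = 9.51340 half-year periods.
In years: 9.51340 / 2 = 4.75670 years.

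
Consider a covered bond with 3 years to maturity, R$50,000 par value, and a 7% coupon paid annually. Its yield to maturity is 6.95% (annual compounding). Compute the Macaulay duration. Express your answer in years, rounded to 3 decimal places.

Periodic yield y = 0.0695. Discount each cash flow and weight by its year:
  t   CF        PV=CF/(1+0.0695)^t    t·PV
  1     3,500.00     3,272.5573     3,272.5573
  2     3,500.00     3,059.8946     6,119.7892
  3    53,500.00    43,733.2160   131,199.6480
  Σ                 50,065.6679   140,591.9945
Price P = Σ PV = 50,065.6679.
Macaulay duration = Σ(t·PV) / P = 140,591.9945 / 50,065.6679 = 2.80815 years.

2.808 years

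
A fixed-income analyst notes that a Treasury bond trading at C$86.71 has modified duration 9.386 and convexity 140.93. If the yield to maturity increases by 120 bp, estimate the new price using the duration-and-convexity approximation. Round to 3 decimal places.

Duration effect: -D_mod·Δy = -9.386 × (+0.012) = -0.112632
Convexity effect: ½·C·(Δy)² = 0.5 × 140.93 × (0.012)² = +0.01014696
ΔP/P ≈ -0.112632 + 0.01014696 = -0.10248504
New price ≈ 86.71 × (1 - 0.10248504) = 77.8235221816.

C$77.824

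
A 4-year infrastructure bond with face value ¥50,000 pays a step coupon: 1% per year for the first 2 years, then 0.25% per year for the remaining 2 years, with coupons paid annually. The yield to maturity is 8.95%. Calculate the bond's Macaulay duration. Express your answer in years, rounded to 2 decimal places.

Periodic yield y = 0.0895. Discount each cash flow and weight by its year:
  t   CF        PV=CF/(1+0.0895)^t    t·PV
  1       500.00       458.9261       458.9261
  2       500.00       421.2264       842.4527
  3       125.00        96.6559       289.9677
  4    50,125.00    35,575.0441   142,300.1765
  Σ                 36,551.8525   143,891.5229
Price P = Σ PV = 36,551.8525.
Macaulay duration = Σ(t·PV) / P = 143,891.5229 / 36,551.8525 = 3.93664 years.

3.94 years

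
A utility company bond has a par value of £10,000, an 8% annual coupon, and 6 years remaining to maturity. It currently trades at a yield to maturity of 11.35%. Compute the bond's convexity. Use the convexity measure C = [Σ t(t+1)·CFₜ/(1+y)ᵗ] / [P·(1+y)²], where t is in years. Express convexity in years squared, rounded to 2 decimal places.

25.77

With y = 0.1135:
  t   CF        PV=CF/(1+0.1135)^t    t·PV        t(t+1)·PV
  1       800.00       718.4553       718.4553       1,436.9106
  2       800.00       645.2226     1,290.4451       3,871.3354
  3       800.00       579.4545     1,738.3634       6,953.4537
  4       800.00       520.3902     2,081.5608      10,407.8038
  5       800.00       467.3464     2,336.7319      14,020.3913
  6    10,800.00     5,666.0764    33,996.4585     237,975.2094
  Σ                  8,596.9453    42,162.0150     274,665.1043
P = 8,596.9453.
Convexity = Σ t(t+1)·PV / [P·(1+y)²] = 274,665.1043 / (8,596.9453 × 1.239882) = 25.76789.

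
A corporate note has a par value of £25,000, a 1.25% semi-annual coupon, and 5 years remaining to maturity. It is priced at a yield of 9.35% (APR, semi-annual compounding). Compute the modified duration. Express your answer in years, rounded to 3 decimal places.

4.609 years

Periodic yield y = 0.04675. First find Macaulay duration:
  t   CF        PV=CF/(1+0.04675)^t    t·PV
  1       156.25       149.2716       149.2716
  2       156.25       142.6048       285.2096
  3       156.25       136.2358       408.7073
  4       156.25       130.1512       520.6048
  5       156.25       124.3384       621.6919
  6       156.25       118.7852       712.7110
  7       156.25       113.4800       794.3598
  8       156.25       108.4117       867.2938
  9       156.25       103.5698       932.1285
  10   25,156.25    15,930.0158   159,300.1580
  Σ                 17,056.8642   164,592.1362
P = 17,056.8642; Macaulay duration = 164,592.1362 / 17,056.8642 = 9.64961 half-year periods = 4.82481 years.
Modified duration = D_Mac / (1 + y) = 4.82481 / 1.04675 = 4.60932 years.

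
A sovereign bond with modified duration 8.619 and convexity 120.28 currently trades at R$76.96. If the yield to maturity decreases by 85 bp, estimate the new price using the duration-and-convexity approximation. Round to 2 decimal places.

R$82.93

Duration effect: -D_mod·Δy = -8.619 × (-0.0085) = +0.0732615
Convexity effect: ½·C·(Δy)² = 0.5 × 120.28 × (-0.0085)² = +0.004345115
ΔP/P ≈ +0.0732615 + 0.004345115 = +0.077606615
New price ≈ 76.96 × (1 + 0.077606615) = 82.9326050904.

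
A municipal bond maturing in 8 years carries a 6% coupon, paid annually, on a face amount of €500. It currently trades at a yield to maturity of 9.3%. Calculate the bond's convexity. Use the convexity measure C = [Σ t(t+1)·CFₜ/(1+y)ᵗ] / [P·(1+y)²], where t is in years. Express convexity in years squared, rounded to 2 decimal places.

With y = 0.093:
  t   CF        PV=CF/(1+0.093)^t    t·PV        t(t+1)·PV
  1        30.00        27.4474        27.4474          54.8948
  2        30.00        25.1120        50.2240         150.6719
  3        30.00        22.9753        68.9258         275.7033
  4        30.00        21.0204        84.0815         420.4076
  5        30.00        19.2318        96.1591         576.9547
  6        30.00        17.5954       105.5727         739.0087
  7        30.00        16.0983       112.6881         901.5050
  8       530.00       260.2044     2,081.6349      18,734.7141
  Σ                    409.6850     2,626.7335      21,853.8602
P = 409.6850.
Convexity = Σ t(t+1)·PV / [P·(1+y)²] = 21,853.8602 / (409.6850 × 1.194649) = 44.65168.

44.65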